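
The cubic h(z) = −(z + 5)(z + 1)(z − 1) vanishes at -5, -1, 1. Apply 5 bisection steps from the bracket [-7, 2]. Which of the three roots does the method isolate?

-5

m = -2.5, h(m) = -13.125 (−); new bracket [-7, -2.5]
m = -4.75, h(m) = -5.390625 (−); new bracket [-7, -4.75]
m = -5.875, h(m) = 29.326172 (+); new bracket [-5.875, -4.75]
m = -5.3125, h(m) = 8.5071 (+); new bracket [-5.3125, -4.75]
m = -5.03125, h(m) = 0.7598 (+); new bracket [-5.03125, -4.75]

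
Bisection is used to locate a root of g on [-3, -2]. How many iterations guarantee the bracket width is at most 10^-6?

20

Width after n steps is 1/2^n. Need 2^n ≥ 1/10^-6 = 1000000.
2^19 = 524288 < 1000000 ≤ 2^20 = 1048576, so n = 20.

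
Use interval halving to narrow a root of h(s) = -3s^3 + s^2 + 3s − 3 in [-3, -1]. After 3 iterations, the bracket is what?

[-1.25, -1]

m = -2, h(m) = 19 (+); new bracket [-2, -1]
m = -1.5, h(m) = 4.875 (+); new bracket [-1.5, -1]
m = -1.25, h(m) = 0.671875 (+); new bracket [-1.25, -1]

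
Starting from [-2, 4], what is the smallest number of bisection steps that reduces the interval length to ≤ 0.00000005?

27

Width after n steps is 6/2^n. Need 2^n ≥ 6/0.00000005 = 120000000.
2^26 = 67108864 < 120000000 ≤ 2^27 = 134217728, so n = 27.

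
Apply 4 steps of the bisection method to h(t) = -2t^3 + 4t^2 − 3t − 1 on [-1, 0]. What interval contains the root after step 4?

h(-0.5) = 1.75 > 0, so the root lies in [-0.5, 0]
h(-0.25) = 0.03125 > 0, so the root lies in [-0.25, 0]
h(-0.125) = -0.558594 < 0, so the root lies in [-0.25, -0.125]
h(-0.1875) = -0.2837 < 0, so the root lies in [-0.25, -0.1875]

[-0.25, -0.1875]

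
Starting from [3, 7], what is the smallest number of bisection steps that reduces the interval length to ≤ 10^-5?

Width after n steps is 4/2^n. Need 2^n ≥ 4/10^-5 = 400000.
2^18 = 262144 < 400000 ≤ 2^19 = 524288, so n = 19.

19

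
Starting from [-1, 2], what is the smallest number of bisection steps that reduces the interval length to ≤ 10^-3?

Width after n steps is 3/2^n. Need 2^n ≥ 3/10^-3 = 3000.
2^11 = 2048 < 3000 ≤ 2^12 = 4096, so n = 12.

12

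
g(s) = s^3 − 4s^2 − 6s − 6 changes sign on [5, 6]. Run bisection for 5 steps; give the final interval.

[5.3125, 5.34375]

s = 5.5 gives g = 6.375, positive; keep [5, 5.5]
s = 5.25 gives g = -3.046875, negative; keep [5.25, 5.5]
s = 5.375 gives g = 1.474609, positive; keep [5.25, 5.375]
s = 5.3125 gives g = -0.8328, negative; keep [5.3125, 5.375]
s = 5.34375 gives g = 0.3092, positive; keep [5.3125, 5.34375]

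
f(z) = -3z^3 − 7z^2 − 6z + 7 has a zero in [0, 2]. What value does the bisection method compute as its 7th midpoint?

m = 1, f(m) = -9 (−); new bracket [0, 1]
m = 0.5, f(m) = 1.875 (+); new bracket [0.5, 1]
m = 0.75, f(m) = -2.703125 (−); new bracket [0.5, 0.75]
m = 0.625, f(m) = -0.2168 (−); new bracket [0.5, 0.625]
m = 0.5625, f(m) = 0.8762 (+); new bracket [0.5625, 0.625]
m = 0.59375, f(m) = 0.3418 (+); new bracket [0.59375, 0.625]
m = 0.609375, f(m) = 0.0655 (+); new bracket [0.609375, 0.625]

0.609375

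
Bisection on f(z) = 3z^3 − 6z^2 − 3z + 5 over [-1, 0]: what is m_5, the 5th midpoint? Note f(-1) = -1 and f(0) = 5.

-0.96875

f(-0.5) = 4.625 > 0, so the root lies in [-1, -0.5]
f(-0.75) = 2.609375 > 0, so the root lies in [-1, -0.75]
f(-0.875) = 1.021484 > 0, so the root lies in [-1, -0.875]
f(-0.9375) = 0.0671 > 0, so the root lies in [-1, -0.9375]
f(-0.96875) = -0.4521 < 0, so the root lies in [-0.96875, -0.9375]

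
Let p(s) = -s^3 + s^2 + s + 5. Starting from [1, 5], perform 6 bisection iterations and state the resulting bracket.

midpoint 3: p = -10 < 0 → [1, 3]
midpoint 2: p = 3 > 0 → [2, 3]
midpoint 2.5: p = -1.875 < 0 → [2, 2.5]
midpoint 2.25: p = 0.9219 > 0 → [2.25, 2.5]
midpoint 2.375: p = -0.3809 < 0 → [2.25, 2.375]
midpoint 2.3125: p = 0.2937 > 0 → [2.3125, 2.375]

[2.3125, 2.375]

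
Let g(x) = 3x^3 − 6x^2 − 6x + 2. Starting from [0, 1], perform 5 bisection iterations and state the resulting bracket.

[0.25, 0.28125]

g(0.5) = -2.125 < 0, so the root lies in [0, 0.5]
g(0.25) = 0.171875 > 0, so the root lies in [0.25, 0.5]
g(0.375) = -0.935547 < 0, so the root lies in [0.25, 0.375]
g(0.3125) = -0.3694 < 0, so the root lies in [0.25, 0.3125]
g(0.28125) = -0.0954 < 0, so the root lies in [0.25, 0.28125]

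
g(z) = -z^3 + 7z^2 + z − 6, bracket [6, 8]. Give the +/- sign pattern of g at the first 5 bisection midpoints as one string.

+----

z = 7 gives g = 1, positive; keep [7, 8]
z = 7.5 gives g = -26.625, negative; keep [7, 7.5]
z = 7.25 gives g = -11.890625, negative; keep [7, 7.25]
z = 7.125 gives g = -5.2207, negative; keep [7, 7.125]
z = 7.0625 gives g = -2.0549, negative; keep [7, 7.0625]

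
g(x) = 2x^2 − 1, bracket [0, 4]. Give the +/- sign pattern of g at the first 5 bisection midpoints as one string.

++-+-

x = 2 gives g = 7, positive; keep [0, 2]
x = 1 gives g = 1, positive; keep [0, 1]
x = 0.5 gives g = -0.5, negative; keep [0.5, 1]
x = 0.75 gives g = 0.125, positive; keep [0.5, 0.75]
x = 0.625 gives g = -0.2188, negative; keep [0.625, 0.75]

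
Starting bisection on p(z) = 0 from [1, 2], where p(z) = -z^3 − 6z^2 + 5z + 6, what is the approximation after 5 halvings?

1.28125

m = 1.5, p(m) = -3.375 (−); new bracket [1, 1.5]
m = 1.25, p(m) = 0.921875 (+); new bracket [1.25, 1.5]
m = 1.375, p(m) = -1.068359 (−); new bracket [1.25, 1.375]
m = 1.3125, p(m) = -0.0344 (−); new bracket [1.25, 1.3125]
m = 1.28125, p(m) = 0.4533 (+); new bracket [1.28125, 1.3125]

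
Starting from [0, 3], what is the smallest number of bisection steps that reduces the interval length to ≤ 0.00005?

Width after n steps is 3/2^n. Need 2^n ≥ 3/0.00005 = 60000.
2^15 = 32768 < 60000 ≤ 2^16 = 65536, so n = 16.

16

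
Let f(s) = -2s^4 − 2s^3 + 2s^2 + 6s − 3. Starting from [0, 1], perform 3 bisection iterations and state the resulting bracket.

s = 0.5 gives f = 0.125, positive; keep [0, 0.5]
s = 0.25 gives f = -1.414062, negative; keep [0.25, 0.5]
s = 0.375 gives f = -0.61377, negative; keep [0.375, 0.5]

[0.375, 0.5]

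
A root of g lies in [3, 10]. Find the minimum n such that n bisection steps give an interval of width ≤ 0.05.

Width after n steps is 7/2^n. Need 2^n ≥ 7/0.05 = 140.
2^7 = 128 < 140 ≤ 2^8 = 256, so n = 8.

8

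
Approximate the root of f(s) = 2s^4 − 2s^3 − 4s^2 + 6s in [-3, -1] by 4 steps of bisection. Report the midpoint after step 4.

s = -2 gives f = 20, positive; keep [-2, -1]
s = -1.5 gives f = -1.125, negative; keep [-2, -1.5]
s = -1.75 gives f = 6.726562, positive; keep [-1.75, -1.5]
s = -1.625 gives f = 2.2153, positive; keep [-1.625, -1.5]

-1.625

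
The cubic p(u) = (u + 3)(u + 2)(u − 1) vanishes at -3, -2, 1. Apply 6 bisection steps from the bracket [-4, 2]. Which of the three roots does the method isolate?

u = -1 gives p = -4, negative; keep [-1, 2]
u = 0.5 gives p = -4.375, negative; keep [0.5, 2]
u = 1.25 gives p = 3.453125, positive; keep [0.5, 1.25]
u = 0.875 gives p = -1.3926, negative; keep [0.875, 1.25]
u = 1.0625 gives p = 0.7776, positive; keep [0.875, 1.0625]
u = 0.96875 gives p = -0.3682, negative; keep [0.96875, 1.0625]

1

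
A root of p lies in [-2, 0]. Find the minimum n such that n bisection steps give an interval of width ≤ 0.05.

Width after n steps is 2/2^n. Need 2^n ≥ 2/0.05 = 40.
2^5 = 32 < 40 ≤ 2^6 = 64, so n = 6.

6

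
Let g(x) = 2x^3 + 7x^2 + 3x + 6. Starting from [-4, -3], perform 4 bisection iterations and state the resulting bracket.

m = -3.5, g(m) = -4.5 (−); new bracket [-3.5, -3]
m = -3.25, g(m) = 1.53125 (+); new bracket [-3.5, -3.25]
m = -3.375, g(m) = -1.277344 (−); new bracket [-3.375, -3.25]
m = -3.3125, g(m) = 0.1772 (+); new bracket [-3.375, -3.3125]

[-3.375, -3.3125]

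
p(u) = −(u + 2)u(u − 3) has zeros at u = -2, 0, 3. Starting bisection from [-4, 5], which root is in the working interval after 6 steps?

3

midpoint 0.5: p = 3.125 > 0 → [0.5, 5]
midpoint 2.75: p = 3.265625 > 0 → [2.75, 5]
midpoint 3.875: p = -19.919922 < 0 → [2.75, 3.875]
midpoint 3.3125: p = -5.4993 < 0 → [2.75, 3.3125]
midpoint 3.03125: p = -0.4766 < 0 → [2.75, 3.03125]
midpoint 2.890625: p = 1.5462 > 0 → [2.890625, 3.03125]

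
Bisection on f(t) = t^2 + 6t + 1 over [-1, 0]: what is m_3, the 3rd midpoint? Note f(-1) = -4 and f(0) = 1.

m = -0.5, f(m) = -1.75 (−); new bracket [-0.5, 0]
m = -0.25, f(m) = -0.4375 (−); new bracket [-0.25, 0]
m = -0.125, f(m) = 0.265625 (+); new bracket [-0.25, -0.125]

-0.125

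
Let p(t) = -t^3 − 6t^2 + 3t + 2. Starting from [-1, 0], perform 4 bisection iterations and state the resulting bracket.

[-0.4375, -0.375]

p(-0.5) = -0.875 < 0, so the root lies in [-0.5, 0]
p(-0.25) = 0.890625 > 0, so the root lies in [-0.5, -0.25]
p(-0.375) = 0.083984 > 0, so the root lies in [-0.5, -0.375]
p(-0.4375) = -0.3772 < 0, so the root lies in [-0.4375, -0.375]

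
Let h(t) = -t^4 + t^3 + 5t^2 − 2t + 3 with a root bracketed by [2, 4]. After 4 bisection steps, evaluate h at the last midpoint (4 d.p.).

t = 3 gives h = -12, negative; keep [2, 3]
t = 2.5 gives h = 5.8125, positive; keep [2.5, 3]
t = 2.75 gives h = -1.082031, negative; keep [2.5, 2.75]
t = 2.625 gives h = 2.8103, positive; keep [2.625, 2.75]

2.8103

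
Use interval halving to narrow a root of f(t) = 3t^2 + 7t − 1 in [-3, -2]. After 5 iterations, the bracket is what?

[-2.46875, -2.4375]

t = -2.5 gives f = 0.25, positive; keep [-2.5, -2]
t = -2.25 gives f = -1.5625, negative; keep [-2.5, -2.25]
t = -2.375 gives f = -0.703125, negative; keep [-2.5, -2.375]
t = -2.4375 gives f = -0.2383, negative; keep [-2.5, -2.4375]
t = -2.46875 gives f = 0.0029, positive; keep [-2.46875, -2.4375]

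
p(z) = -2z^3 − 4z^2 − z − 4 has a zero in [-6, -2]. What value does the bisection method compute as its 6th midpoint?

-2.1875

m = -4, p(m) = 64 (+); new bracket [-4, -2]
m = -3, p(m) = 17 (+); new bracket [-3, -2]
m = -2.5, p(m) = 4.75 (+); new bracket [-2.5, -2]
m = -2.25, p(m) = 0.7812 (+); new bracket [-2.25, -2]
m = -2.125, p(m) = -0.7461 (−); new bracket [-2.25, -2.125]
m = -2.1875, p(m) = -0.0181 (−); new bracket [-2.25, -2.1875]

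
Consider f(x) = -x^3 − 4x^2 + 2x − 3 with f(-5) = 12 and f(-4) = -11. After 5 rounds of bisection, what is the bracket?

[-4.59375, -4.5625]

x = -4.5 gives f = -1.875, negative; keep [-5, -4.5]
x = -4.75 gives f = 4.421875, positive; keep [-4.75, -4.5]
x = -4.625 gives f = 1.119141, positive; keep [-4.625, -4.5]
x = -4.5625 gives f = -0.4158, negative; keep [-4.625, -4.5625]
x = -4.59375 gives f = 0.3421, positive; keep [-4.59375, -4.5625]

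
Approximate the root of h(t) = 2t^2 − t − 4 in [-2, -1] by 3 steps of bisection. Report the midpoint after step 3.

-1.125

m = -1.5, h(m) = 2 (+); new bracket [-1.5, -1]
m = -1.25, h(m) = 0.375 (+); new bracket [-1.25, -1]
m = -1.125, h(m) = -0.34375 (−); new bracket [-1.25, -1.125]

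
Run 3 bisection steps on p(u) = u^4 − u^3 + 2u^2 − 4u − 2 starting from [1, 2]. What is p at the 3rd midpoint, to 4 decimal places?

-0.5369

u = 1.5 gives p = -1.8125, negative; keep [1.5, 2]
u = 1.75 gives p = 1.144531, positive; keep [1.5, 1.75]
u = 1.625 gives p = -0.536865, negative; keep [1.625, 1.75]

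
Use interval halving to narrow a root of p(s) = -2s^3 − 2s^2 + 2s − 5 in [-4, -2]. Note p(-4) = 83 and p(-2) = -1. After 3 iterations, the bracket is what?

[-2.25, -2]

m = -3, p(m) = 25 (+); new bracket [-3, -2]
m = -2.5, p(m) = 8.75 (+); new bracket [-2.5, -2]
m = -2.25, p(m) = 3.15625 (+); new bracket [-2.25, -2]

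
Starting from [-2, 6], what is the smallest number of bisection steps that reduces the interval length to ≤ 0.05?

Width after n steps is 8/2^n. Need 2^n ≥ 8/0.05 = 160.
2^7 = 128 < 160 ≤ 2^8 = 256, so n = 8.

8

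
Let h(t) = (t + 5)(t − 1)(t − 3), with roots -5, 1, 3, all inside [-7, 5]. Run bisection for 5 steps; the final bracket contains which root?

midpoint -1: h = 32 > 0 → [-7, -1]
midpoint -4: h = 35 > 0 → [-7, -4]
midpoint -5.5: h = -27.625 < 0 → [-5.5, -4]
midpoint -4.75: h = 11.1406 > 0 → [-5.5, -4.75]
midpoint -5.125: h = -6.2207 < 0 → [-5.125, -4.75]

-5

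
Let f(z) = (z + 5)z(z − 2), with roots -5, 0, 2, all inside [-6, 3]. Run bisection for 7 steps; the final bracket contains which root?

m = -1.5, f(m) = 18.375 (+); new bracket [-6, -1.5]
m = -3.75, f(m) = 26.953125 (+); new bracket [-6, -3.75]
m = -4.875, f(m) = 4.189453 (+); new bracket [-6, -4.875]
m = -5.4375, f(m) = -17.6931 (−); new bracket [-5.4375, -4.875]
m = -5.15625, f(m) = -5.7655 (−); new bracket [-5.15625, -4.875]
m = -5.015625, f(m) = -0.5498 (−); new bracket [-5.015625, -4.875]
m = -4.9453125, f(m) = 1.8783 (+); new bracket [-5.015625, -4.9453125]

-5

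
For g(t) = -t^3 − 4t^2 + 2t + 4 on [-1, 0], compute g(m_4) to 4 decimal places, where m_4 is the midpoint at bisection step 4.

0.2708

t = -0.5 gives g = 2.125, positive; keep [-1, -0.5]
t = -0.75 gives g = 0.671875, positive; keep [-1, -0.75]
t = -0.875 gives g = -0.142578, negative; keep [-0.875, -0.75]
t = -0.8125 gives g = 0.2708, positive; keep [-0.875, -0.8125]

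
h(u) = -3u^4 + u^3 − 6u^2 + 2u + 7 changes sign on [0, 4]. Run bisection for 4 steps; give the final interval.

midpoint 2: h = -53 < 0 → [0, 2]
midpoint 1: h = 1 > 0 → [1, 2]
midpoint 1.5: h = -15.3125 < 0 → [1, 1.5]
midpoint 1.25: h = -5.2461 < 0 → [1, 1.25]

[1, 1.25]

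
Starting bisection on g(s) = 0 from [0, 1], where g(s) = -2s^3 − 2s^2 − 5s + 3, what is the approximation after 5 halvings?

0.46875

m = 0.5, g(m) = -0.25 (−); new bracket [0, 0.5]
m = 0.25, g(m) = 1.59375 (+); new bracket [0.25, 0.5]
m = 0.375, g(m) = 0.738281 (+); new bracket [0.375, 0.5]
m = 0.4375, g(m) = 0.2622 (+); new bracket [0.4375, 0.5]
m = 0.46875, g(m) = 0.0108 (+); new bracket [0.46875, 0.5]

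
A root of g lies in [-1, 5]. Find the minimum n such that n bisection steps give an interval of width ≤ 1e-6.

23

Width after n steps is 6/2^n. Need 2^n ≥ 6/1e-6 = 6000000.
2^22 = 4194304 < 6000000 ≤ 2^23 = 8388608, so n = 23.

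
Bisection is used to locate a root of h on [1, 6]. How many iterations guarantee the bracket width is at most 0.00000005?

27

Width after n steps is 5/2^n. Need 2^n ≥ 5/0.00000005 = 100000000.
2^26 = 67108864 < 100000000 ≤ 2^27 = 134217728, so n = 27.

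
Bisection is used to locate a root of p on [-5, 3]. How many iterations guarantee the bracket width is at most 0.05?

Width after n steps is 8/2^n. Need 2^n ≥ 8/0.05 = 160.
2^7 = 128 < 160 ≤ 2^8 = 256, so n = 8.

8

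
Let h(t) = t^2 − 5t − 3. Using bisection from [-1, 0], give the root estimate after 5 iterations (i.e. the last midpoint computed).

-0.53125

h(-0.5) = -0.25 < 0, so the root lies in [-1, -0.5]
h(-0.75) = 1.3125 > 0, so the root lies in [-0.75, -0.5]
h(-0.625) = 0.515625 > 0, so the root lies in [-0.625, -0.5]
h(-0.5625) = 0.1289 > 0, so the root lies in [-0.5625, -0.5]
h(-0.53125) = -0.0615 < 0, so the root lies in [-0.5625, -0.53125]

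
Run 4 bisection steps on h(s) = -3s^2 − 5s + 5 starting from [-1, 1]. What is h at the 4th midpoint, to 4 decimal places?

0.7031

s = 0 gives h = 5, positive; keep [0, 1]
s = 0.5 gives h = 1.75, positive; keep [0.5, 1]
s = 0.75 gives h = -0.4375, negative; keep [0.5, 0.75]
s = 0.625 gives h = 0.7031, positive; keep [0.625, 0.75]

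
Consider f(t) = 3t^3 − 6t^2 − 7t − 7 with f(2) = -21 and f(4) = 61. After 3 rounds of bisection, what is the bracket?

m = 3, f(m) = -1 (−); new bracket [3, 4]
m = 3.5, f(m) = 23.625 (+); new bracket [3, 3.5]
m = 3.25, f(m) = 9.859375 (+); new bracket [3, 3.25]

[3, 3.25]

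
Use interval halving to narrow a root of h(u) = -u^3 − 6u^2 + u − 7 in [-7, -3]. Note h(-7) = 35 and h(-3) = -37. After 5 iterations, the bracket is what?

[-6.375, -6.25]

m = -5, h(m) = -37 (−); new bracket [-7, -5]
m = -6, h(m) = -13 (−); new bracket [-7, -6]
m = -6.5, h(m) = 7.625 (+); new bracket [-6.5, -6]
m = -6.25, h(m) = -3.4844 (−); new bracket [-6.5, -6.25]
m = -6.375, h(m) = 1.8652 (+); new bracket [-6.375, -6.25]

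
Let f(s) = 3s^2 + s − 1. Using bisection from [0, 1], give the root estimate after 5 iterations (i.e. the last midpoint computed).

m = 0.5, f(m) = 0.25 (+); new bracket [0, 0.5]
m = 0.25, f(m) = -0.5625 (−); new bracket [0.25, 0.5]
m = 0.375, f(m) = -0.203125 (−); new bracket [0.375, 0.5]
m = 0.4375, f(m) = 0.0117 (+); new bracket [0.375, 0.4375]
m = 0.40625, f(m) = -0.0986 (−); new bracket [0.40625, 0.4375]

0.40625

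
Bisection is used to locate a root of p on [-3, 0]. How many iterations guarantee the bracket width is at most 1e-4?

15

Width after n steps is 3/2^n. Need 2^n ≥ 3/1e-4 = 30000.
2^14 = 16384 < 30000 ≤ 2^15 = 32768, so n = 15.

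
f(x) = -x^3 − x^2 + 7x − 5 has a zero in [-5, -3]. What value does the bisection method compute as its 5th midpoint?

m = -4, f(m) = 15 (+); new bracket [-4, -3]
m = -3.5, f(m) = 1.125 (+); new bracket [-3.5, -3]
m = -3.25, f(m) = -3.984375 (−); new bracket [-3.5, -3.25]
m = -3.375, f(m) = -1.5723 (−); new bracket [-3.5, -3.375]
m = -3.4375, f(m) = -0.26 (−); new bracket [-3.5, -3.4375]

-3.4375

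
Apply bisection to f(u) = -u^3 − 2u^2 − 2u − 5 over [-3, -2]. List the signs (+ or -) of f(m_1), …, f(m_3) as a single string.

++-

m = -2.5, f(m) = 3.125 (+); new bracket [-2.5, -2]
m = -2.25, f(m) = 0.765625 (+); new bracket [-2.25, -2]
m = -2.125, f(m) = -0.185547 (−); new bracket [-2.25, -2.125]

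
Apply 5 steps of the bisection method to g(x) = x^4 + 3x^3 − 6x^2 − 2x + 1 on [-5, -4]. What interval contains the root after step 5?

midpoint -4.5: g = 25.1875 > 0 → [-4.5, -4]
midpoint -4.25: g = -2.917969 < 0 → [-4.5, -4.25]
midpoint -4.375: g = 10.049072 > 0 → [-4.375, -4.25]
midpoint -4.3125: g = 3.3047 > 0 → [-4.3125, -4.25]
midpoint -4.28125: g = 0.1295 > 0 → [-4.28125, -4.25]

[-4.28125, -4.25]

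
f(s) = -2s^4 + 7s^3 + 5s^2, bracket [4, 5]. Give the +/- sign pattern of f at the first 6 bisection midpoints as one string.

---++-

m = 4.5, f(m) = -81 (−); new bracket [4, 4.5]
m = 4.25, f(m) = -24.835938 (−); new bracket [4, 4.25]
m = 4.125, f(m) = -2.658691 (−); new bracket [4, 4.125]
m = 4.0625, f(m) = 7.0915 (+); new bracket [4.0625, 4.125]
m = 4.09375, f(m) = 2.324 (+); new bracket [4.09375, 4.125]
m = 4.109375, f(m) = -0.1402 (−); new bracket [4.09375, 4.109375]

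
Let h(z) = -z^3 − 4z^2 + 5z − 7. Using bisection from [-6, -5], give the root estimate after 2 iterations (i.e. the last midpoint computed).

midpoint -5.5: h = 10.875 > 0 → [-5.5, -5]
midpoint -5.25: h = 1.203125 > 0 → [-5.25, -5]

-5.25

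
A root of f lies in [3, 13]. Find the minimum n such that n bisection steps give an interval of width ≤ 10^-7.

27

Width after n steps is 10/2^n. Need 2^n ≥ 10/10^-7 = 100000000.
2^26 = 67108864 < 100000000 ≤ 2^27 = 134217728, so n = 27.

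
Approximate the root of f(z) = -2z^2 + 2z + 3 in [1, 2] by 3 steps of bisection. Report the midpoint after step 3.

1.875

f(1.5) = 1.5 > 0, so the root lies in [1.5, 2]
f(1.75) = 0.375 > 0, so the root lies in [1.75, 2]
f(1.875) = -0.28125 < 0, so the root lies in [1.75, 1.875]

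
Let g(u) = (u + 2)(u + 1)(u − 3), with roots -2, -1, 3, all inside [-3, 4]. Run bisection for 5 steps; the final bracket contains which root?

3

m = 0.5, g(m) = -9.375 (−); new bracket [0.5, 4]
m = 2.25, g(m) = -10.359375 (−); new bracket [2.25, 4]
m = 3.125, g(m) = 2.642578 (+); new bracket [2.25, 3.125]
m = 2.6875, g(m) = -5.4016 (−); new bracket [2.6875, 3.125]
m = 2.90625, g(m) = -1.7967 (−); new bracket [2.90625, 3.125]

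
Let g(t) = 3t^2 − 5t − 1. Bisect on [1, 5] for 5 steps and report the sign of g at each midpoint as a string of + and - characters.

++--+

midpoint 3: g = 11 > 0 → [1, 3]
midpoint 2: g = 1 > 0 → [1, 2]
midpoint 1.5: g = -1.75 < 0 → [1.5, 2]
midpoint 1.75: g = -0.5625 < 0 → [1.75, 2]
midpoint 1.875: g = 0.1719 > 0 → [1.75, 1.875]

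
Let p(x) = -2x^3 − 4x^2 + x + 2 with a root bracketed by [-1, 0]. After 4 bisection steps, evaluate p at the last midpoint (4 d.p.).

p(-0.5) = 0.75 > 0, so the root lies in [-1, -0.5]
p(-0.75) = -0.15625 < 0, so the root lies in [-0.75, -0.5]
p(-0.625) = 0.300781 > 0, so the root lies in [-0.75, -0.625]
p(-0.6875) = 0.0718 > 0, so the root lies in [-0.75, -0.6875]

0.0718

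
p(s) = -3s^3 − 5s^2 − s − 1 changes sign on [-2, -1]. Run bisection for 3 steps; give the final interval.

m = -1.5, p(m) = -0.625 (−); new bracket [-2, -1.5]
m = -1.75, p(m) = 1.515625 (+); new bracket [-1.75, -1.5]
m = -1.625, p(m) = 0.294922 (+); new bracket [-1.625, -1.5]

[-1.625, -1.5]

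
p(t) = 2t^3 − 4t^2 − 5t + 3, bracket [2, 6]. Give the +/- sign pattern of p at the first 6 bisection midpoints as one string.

++-+--

m = 4, p(m) = 47 (+); new bracket [2, 4]
m = 3, p(m) = 6 (+); new bracket [2, 3]
m = 2.5, p(m) = -3.25 (−); new bracket [2.5, 3]
m = 2.75, p(m) = 0.5938 (+); new bracket [2.5, 2.75]
m = 2.625, p(m) = -1.5117 (−); new bracket [2.625, 2.75]
m = 2.6875, p(m) = -0.5063 (−); new bracket [2.6875, 2.75]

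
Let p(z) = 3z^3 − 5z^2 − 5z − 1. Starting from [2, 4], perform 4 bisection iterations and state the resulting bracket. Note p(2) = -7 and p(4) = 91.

[2.375, 2.5]

z = 3 gives p = 20, positive; keep [2, 3]
z = 2.5 gives p = 2.125, positive; keep [2, 2.5]
z = 2.25 gives p = -3.390625, negative; keep [2.25, 2.5]
z = 2.375 gives p = -0.8887, negative; keep [2.375, 2.5]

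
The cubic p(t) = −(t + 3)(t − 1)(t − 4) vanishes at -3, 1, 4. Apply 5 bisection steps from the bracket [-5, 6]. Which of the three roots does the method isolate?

m = 0.5, p(m) = -6.125 (−); new bracket [-5, 0.5]
m = -2.25, p(m) = -15.234375 (−); new bracket [-5, -2.25]
m = -3.625, p(m) = 22.041016 (+); new bracket [-3.625, -2.25]
m = -2.9375, p(m) = -1.7073 (−); new bracket [-3.625, -2.9375]
m = -3.28125, p(m) = 8.7674 (+); new bracket [-3.28125, -2.9375]

-3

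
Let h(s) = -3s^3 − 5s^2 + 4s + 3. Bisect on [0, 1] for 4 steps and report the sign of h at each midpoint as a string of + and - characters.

h(0.5) = 3.375 > 0, so the root lies in [0.5, 1]
h(0.75) = 1.921875 > 0, so the root lies in [0.75, 1]
h(0.875) = 0.662109 > 0, so the root lies in [0.875, 1]
h(0.9375) = -0.1165 < 0, so the root lies in [0.875, 0.9375]

+++-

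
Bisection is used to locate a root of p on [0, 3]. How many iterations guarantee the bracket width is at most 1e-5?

Width after n steps is 3/2^n. Need 2^n ≥ 3/1e-5 = 300000.
2^18 = 262144 < 300000 ≤ 2^19 = 524288, so n = 19.

19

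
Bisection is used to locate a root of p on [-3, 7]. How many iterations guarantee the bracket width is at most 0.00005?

Width after n steps is 10/2^n. Need 2^n ≥ 10/0.00005 = 200000.
2^17 = 131072 < 200000 ≤ 2^18 = 262144, so n = 18.

18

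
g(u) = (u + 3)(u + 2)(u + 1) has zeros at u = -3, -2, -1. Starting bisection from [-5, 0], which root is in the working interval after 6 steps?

midpoint -2.5: g = 0.375 > 0 → [-5, -2.5]
midpoint -3.75: g = -3.609375 < 0 → [-3.75, -2.5]
midpoint -3.125: g = -0.298828 < 0 → [-3.125, -2.5]
midpoint -2.8125: g = 0.2761 > 0 → [-3.125, -2.8125]
midpoint -2.96875: g = 0.0596 > 0 → [-3.125, -2.96875]
midpoint -3.046875: g = -0.1004 < 0 → [-3.046875, -2.96875]

-3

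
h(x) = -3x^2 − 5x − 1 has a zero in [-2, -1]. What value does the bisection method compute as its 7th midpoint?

h(-1.5) = -0.25 < 0, so the root lies in [-1.5, -1]
h(-1.25) = 0.5625 > 0, so the root lies in [-1.5, -1.25]
h(-1.375) = 0.203125 > 0, so the root lies in [-1.5, -1.375]
h(-1.4375) = -0.0117 < 0, so the root lies in [-1.4375, -1.375]
h(-1.40625) = 0.0986 > 0, so the root lies in [-1.4375, -1.40625]
h(-1.421875) = 0.0442 > 0, so the root lies in [-1.4375, -1.421875]
h(-1.4296875) = 0.0164 > 0, so the root lies in [-1.4375, -1.4296875]

-1.4296875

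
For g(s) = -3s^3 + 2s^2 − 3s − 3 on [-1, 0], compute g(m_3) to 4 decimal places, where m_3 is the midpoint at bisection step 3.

0.3887

m = -0.5, g(m) = -0.625 (−); new bracket [-1, -0.5]
m = -0.75, g(m) = 1.640625 (+); new bracket [-0.75, -0.5]
m = -0.625, g(m) = 0.388672 (+); new bracket [-0.625, -0.5]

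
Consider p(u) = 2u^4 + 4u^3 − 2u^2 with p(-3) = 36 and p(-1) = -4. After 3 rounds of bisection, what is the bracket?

[-2.5, -2.25]

midpoint -2: p = -8 < 0 → [-3, -2]
midpoint -2.5: p = 3.125 > 0 → [-2.5, -2]
midpoint -2.25: p = -4.429688 < 0 → [-2.5, -2.25]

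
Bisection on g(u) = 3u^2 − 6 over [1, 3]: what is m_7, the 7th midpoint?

midpoint 2: g = 6 > 0 → [1, 2]
midpoint 1.5: g = 0.75 > 0 → [1, 1.5]
midpoint 1.25: g = -1.3125 < 0 → [1.25, 1.5]
midpoint 1.375: g = -0.3281 < 0 → [1.375, 1.5]
midpoint 1.4375: g = 0.1992 > 0 → [1.375, 1.4375]
midpoint 1.40625: g = -0.0674 < 0 → [1.40625, 1.4375]
midpoint 1.421875: g = 0.0652 > 0 → [1.40625, 1.421875]

1.421875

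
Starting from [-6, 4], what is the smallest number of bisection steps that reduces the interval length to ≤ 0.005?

Width after n steps is 10/2^n. Need 2^n ≥ 10/0.005 = 2000.
2^10 = 1024 < 2000 ≤ 2^11 = 2048, so n = 11.

11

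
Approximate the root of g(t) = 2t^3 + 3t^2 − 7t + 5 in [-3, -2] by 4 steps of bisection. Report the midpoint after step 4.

midpoint -2.5: g = 10 > 0 → [-3, -2.5]
midpoint -2.75: g = 5.34375 > 0 → [-3, -2.75]
midpoint -2.875: g = 2.394531 > 0 → [-3, -2.875]
midpoint -2.9375: g = 0.7544 > 0 → [-3, -2.9375]

-2.9375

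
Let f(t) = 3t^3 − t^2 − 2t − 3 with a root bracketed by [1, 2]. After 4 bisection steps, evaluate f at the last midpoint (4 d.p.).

-0.5647

t = 1.5 gives f = 1.875, positive; keep [1, 1.5]
t = 1.25 gives f = -1.203125, negative; keep [1.25, 1.5]
t = 1.375 gives f = 0.158203, positive; keep [1.25, 1.375]
t = 1.3125 gives f = -0.5647, negative; keep [1.3125, 1.375]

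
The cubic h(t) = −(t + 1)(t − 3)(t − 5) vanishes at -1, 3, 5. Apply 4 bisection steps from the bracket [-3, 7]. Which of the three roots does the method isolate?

m = 2, h(m) = -9 (−); new bracket [-3, 2]
m = -0.5, h(m) = -9.625 (−); new bracket [-3, -0.5]
m = -1.75, h(m) = 24.046875 (+); new bracket [-1.75, -0.5]
m = -1.125, h(m) = 3.1582 (+); new bracket [-1.125, -0.5]

-1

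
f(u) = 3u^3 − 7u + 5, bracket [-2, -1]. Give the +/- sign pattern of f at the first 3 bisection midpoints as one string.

m = -1.5, f(m) = 5.375 (+); new bracket [-2, -1.5]
m = -1.75, f(m) = 1.171875 (+); new bracket [-2, -1.75]
m = -1.875, f(m) = -1.650391 (−); new bracket [-1.875, -1.75]

++-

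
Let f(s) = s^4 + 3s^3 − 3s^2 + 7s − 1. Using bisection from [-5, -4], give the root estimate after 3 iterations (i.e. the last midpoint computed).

-4.125

s = -4.5 gives f = 43.4375, positive; keep [-4.5, -4]
s = -4.25 gives f = 11.019531, positive; keep [-4.25, -4]
s = -4.125 gives f = -1.95874, negative; keep [-4.25, -4.125]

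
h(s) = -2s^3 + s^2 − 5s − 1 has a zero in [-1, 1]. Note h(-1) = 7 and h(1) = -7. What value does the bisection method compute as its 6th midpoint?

-0.21875

m = 0, h(m) = -1 (−); new bracket [-1, 0]
m = -0.5, h(m) = 2 (+); new bracket [-0.5, 0]
m = -0.25, h(m) = 0.34375 (+); new bracket [-0.25, 0]
m = -0.125, h(m) = -0.3555 (−); new bracket [-0.25, -0.125]
m = -0.1875, h(m) = -0.0142 (−); new bracket [-0.25, -0.1875]
m = -0.21875, h(m) = 0.1625 (+); new bracket [-0.21875, -0.1875]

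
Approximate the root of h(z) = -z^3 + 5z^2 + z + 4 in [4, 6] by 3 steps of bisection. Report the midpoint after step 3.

5.25

midpoint 5: h = 9 > 0 → [5, 6]
midpoint 5.5: h = -5.625 < 0 → [5, 5.5]
midpoint 5.25: h = 2.359375 > 0 → [5.25, 5.5]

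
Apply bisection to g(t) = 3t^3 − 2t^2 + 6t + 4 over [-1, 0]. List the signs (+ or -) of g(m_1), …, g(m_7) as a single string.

g(-0.5) = 0.125 > 0, so the root lies in [-1, -0.5]
g(-0.75) = -2.890625 < 0, so the root lies in [-0.75, -0.5]
g(-0.625) = -1.263672 < 0, so the root lies in [-0.625, -0.5]
g(-0.5625) = -0.5417 < 0, so the root lies in [-0.5625, -0.5]
g(-0.53125) = -0.2018 < 0, so the root lies in [-0.53125, -0.5]
g(-0.515625) = -0.0368 < 0, so the root lies in [-0.515625, -0.5]
g(-0.5078125) = 0.0445 > 0, so the root lies in [-0.515625, -0.5078125]

+-----+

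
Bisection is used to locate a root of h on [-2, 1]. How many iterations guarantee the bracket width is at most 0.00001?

Width after n steps is 3/2^n. Need 2^n ≥ 3/0.00001 = 300000.
2^18 = 262144 < 300000 ≤ 2^19 = 524288, so n = 19.

19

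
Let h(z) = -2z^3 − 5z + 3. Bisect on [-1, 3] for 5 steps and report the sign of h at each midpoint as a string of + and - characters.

-++--

h(1) = -4 < 0, so the root lies in [-1, 1]
h(0) = 3 > 0, so the root lies in [0, 1]
h(0.5) = 0.25 > 0, so the root lies in [0.5, 1]
h(0.75) = -1.5938 < 0, so the root lies in [0.5, 0.75]
h(0.625) = -0.6133 < 0, so the root lies in [0.5, 0.625]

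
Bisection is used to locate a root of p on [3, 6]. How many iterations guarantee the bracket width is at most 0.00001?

Width after n steps is 3/2^n. Need 2^n ≥ 3/0.00001 = 300000.
2^18 = 262144 < 300000 ≤ 2^19 = 524288, so n = 19.

19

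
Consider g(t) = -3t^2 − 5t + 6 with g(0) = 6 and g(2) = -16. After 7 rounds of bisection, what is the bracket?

[0.796875, 0.8125]

t = 1 gives g = -2, negative; keep [0, 1]
t = 0.5 gives g = 2.75, positive; keep [0.5, 1]
t = 0.75 gives g = 0.5625, positive; keep [0.75, 1]
t = 0.875 gives g = -0.6719, negative; keep [0.75, 0.875]
t = 0.8125 gives g = -0.043, negative; keep [0.75, 0.8125]
t = 0.78125 gives g = 0.2627, positive; keep [0.78125, 0.8125]
t = 0.796875 gives g = 0.1106, positive; keep [0.796875, 0.8125]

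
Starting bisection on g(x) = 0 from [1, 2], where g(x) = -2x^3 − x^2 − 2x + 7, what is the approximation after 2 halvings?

x = 1.5 gives g = -5, negative; keep [1, 1.5]
x = 1.25 gives g = -0.96875, negative; keep [1, 1.25]

1.25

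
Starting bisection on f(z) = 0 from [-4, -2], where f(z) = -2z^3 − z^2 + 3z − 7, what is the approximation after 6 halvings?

-2.03125

m = -3, f(m) = 29 (+); new bracket [-3, -2]
m = -2.5, f(m) = 10.5 (+); new bracket [-2.5, -2]
m = -2.25, f(m) = 3.96875 (+); new bracket [-2.25, -2]
m = -2.125, f(m) = 1.3008 (+); new bracket [-2.125, -2]
m = -2.0625, f(m) = 0.106 (+); new bracket [-2.0625, -2]
m = -2.03125, f(m) = -0.4579 (−); new bracket [-2.0625, -2.03125]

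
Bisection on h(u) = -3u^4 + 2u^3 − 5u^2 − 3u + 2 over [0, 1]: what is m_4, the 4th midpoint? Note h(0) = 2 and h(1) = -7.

0.4375

m = 0.5, h(m) = -0.6875 (−); new bracket [0, 0.5]
m = 0.25, h(m) = 0.957031 (+); new bracket [0.25, 0.5]
m = 0.375, h(m) = 0.218018 (+); new bracket [0.375, 0.5]
m = 0.4375, h(m) = -0.212 (−); new bracket [0.375, 0.4375]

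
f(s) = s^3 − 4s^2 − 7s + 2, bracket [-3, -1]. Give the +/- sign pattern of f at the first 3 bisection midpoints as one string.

-+-

m = -2, f(m) = -8 (−); new bracket [-2, -1]
m = -1.5, f(m) = 0.125 (+); new bracket [-2, -1.5]
m = -1.75, f(m) = -3.359375 (−); new bracket [-1.75, -1.5]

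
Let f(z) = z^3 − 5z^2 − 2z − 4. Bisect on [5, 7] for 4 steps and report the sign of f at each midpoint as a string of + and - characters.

++--

f(6) = 20 > 0, so the root lies in [5, 6]
f(5.5) = 0.125 > 0, so the root lies in [5, 5.5]
f(5.25) = -7.609375 < 0, so the root lies in [5.25, 5.5]
f(5.375) = -3.916 < 0, so the root lies in [5.375, 5.5]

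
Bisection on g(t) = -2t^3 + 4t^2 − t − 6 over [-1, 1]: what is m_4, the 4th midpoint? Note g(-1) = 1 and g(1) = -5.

-0.875

t = 0 gives g = -6, negative; keep [-1, 0]
t = -0.5 gives g = -4.25, negative; keep [-1, -0.5]
t = -0.75 gives g = -2.15625, negative; keep [-1, -0.75]
t = -0.875 gives g = -0.7227, negative; keep [-1, -0.875]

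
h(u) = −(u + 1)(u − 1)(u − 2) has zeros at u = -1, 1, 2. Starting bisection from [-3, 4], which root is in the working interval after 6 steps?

h(0.5) = -1.125 < 0, so the root lies in [-3, 0.5]
h(-1.25) = 1.828125 > 0, so the root lies in [-1.25, 0.5]
h(-0.375) = -2.041016 < 0, so the root lies in [-1.25, -0.375]
h(-0.8125) = -0.9558 < 0, so the root lies in [-1.25, -0.8125]
h(-1.03125) = 0.1924 > 0, so the root lies in [-1.03125, -0.8125]
h(-0.921875) = -0.4387 < 0, so the root lies in [-1.03125, -0.921875]

-1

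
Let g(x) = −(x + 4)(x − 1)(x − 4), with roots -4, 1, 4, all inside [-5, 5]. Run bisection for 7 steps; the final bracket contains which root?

-4

x = 0 gives g = -16, negative; keep [-5, 0]
x = -2.5 gives g = -34.125, negative; keep [-5, -2.5]
x = -3.75 gives g = -9.203125, negative; keep [-5, -3.75]
x = -4.375 gives g = 16.8809, positive; keep [-4.375, -3.75]
x = -4.0625 gives g = 2.551, positive; keep [-4.0625, -3.75]
x = -3.90625 gives g = -3.6366, negative; keep [-4.0625, -3.90625]
x = -3.984375 gives g = -0.6218, negative; keep [-4.0625, -3.984375]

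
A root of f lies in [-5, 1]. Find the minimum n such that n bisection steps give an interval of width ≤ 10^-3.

13

Width after n steps is 6/2^n. Need 2^n ≥ 6/10^-3 = 6000.
2^12 = 4096 < 6000 ≤ 2^13 = 8192, so n = 13.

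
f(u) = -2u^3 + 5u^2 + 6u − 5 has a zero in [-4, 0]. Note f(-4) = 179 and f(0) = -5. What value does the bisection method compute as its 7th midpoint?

-1.28125

u = -2 gives f = 19, positive; keep [-2, 0]
u = -1 gives f = -4, negative; keep [-2, -1]
u = -1.5 gives f = 4, positive; keep [-1.5, -1]
u = -1.25 gives f = -0.7812, negative; keep [-1.5, -1.25]
u = -1.375 gives f = 1.4023, positive; keep [-1.375, -1.25]
u = -1.3125 gives f = 0.2603, positive; keep [-1.3125, -1.25]
u = -1.28125 gives f = -0.2729, negative; keep [-1.3125, -1.28125]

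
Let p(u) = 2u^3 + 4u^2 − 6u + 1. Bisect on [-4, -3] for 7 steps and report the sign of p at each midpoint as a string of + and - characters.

----+-+

u = -3.5 gives p = -14.75, negative; keep [-3.5, -3]
u = -3.25 gives p = -5.90625, negative; keep [-3.25, -3]
u = -3.125 gives p = -2.222656, negative; keep [-3.125, -3]
u = -3.0625 gives p = -0.5552, negative; keep [-3.0625, -3]
u = -3.03125 gives p = 0.2363, positive; keep [-3.0625, -3.03125]
u = -3.046875 gives p = -0.156, negative; keep [-3.046875, -3.03125]
u = -3.0390625 gives p = 0.041, positive; keep [-3.046875, -3.0390625]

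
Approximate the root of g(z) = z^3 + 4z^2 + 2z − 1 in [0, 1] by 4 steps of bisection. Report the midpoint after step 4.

midpoint 0.5: g = 1.125 > 0 → [0, 0.5]
midpoint 0.25: g = -0.234375 < 0 → [0.25, 0.5]
midpoint 0.375: g = 0.365234 > 0 → [0.25, 0.375]
midpoint 0.3125: g = 0.0461 > 0 → [0.25, 0.3125]

0.3125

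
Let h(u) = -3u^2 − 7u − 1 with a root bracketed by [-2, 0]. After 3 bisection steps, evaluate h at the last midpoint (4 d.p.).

u = -1 gives h = 3, positive; keep [-1, 0]
u = -0.5 gives h = 1.75, positive; keep [-0.5, 0]
u = -0.25 gives h = 0.5625, positive; keep [-0.25, 0]

0.5625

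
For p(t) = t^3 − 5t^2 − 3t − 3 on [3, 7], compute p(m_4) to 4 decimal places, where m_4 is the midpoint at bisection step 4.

4.5469

p(5) = -18 < 0, so the root lies in [5, 7]
p(6) = 15 > 0, so the root lies in [5, 6]
p(5.5) = -4.375 < 0, so the root lies in [5.5, 6]
p(5.75) = 4.5469 > 0, so the root lies in [5.5, 5.75]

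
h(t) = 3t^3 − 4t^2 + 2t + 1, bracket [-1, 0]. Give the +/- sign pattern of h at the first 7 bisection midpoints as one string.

-+--+-+

midpoint -0.5: h = -1.375 < 0 → [-0.5, 0]
midpoint -0.25: h = 0.203125 > 0 → [-0.5, -0.25]
midpoint -0.375: h = -0.470703 < 0 → [-0.375, -0.25]
midpoint -0.3125: h = -0.1072 < 0 → [-0.3125, -0.25]
midpoint -0.28125: h = 0.0544 > 0 → [-0.3125, -0.28125]
midpoint -0.296875: h = -0.0248 < 0 → [-0.296875, -0.28125]
midpoint -0.2890625: h = 0.0152 > 0 → [-0.296875, -0.2890625]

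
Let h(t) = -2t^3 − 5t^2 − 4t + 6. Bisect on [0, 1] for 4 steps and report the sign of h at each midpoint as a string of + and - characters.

midpoint 0.5: h = 2.5 > 0 → [0.5, 1]
midpoint 0.75: h = -0.65625 < 0 → [0.5, 0.75]
midpoint 0.625: h = 1.058594 > 0 → [0.625, 0.75]
midpoint 0.6875: h = 0.2368 > 0 → [0.6875, 0.75]

+-++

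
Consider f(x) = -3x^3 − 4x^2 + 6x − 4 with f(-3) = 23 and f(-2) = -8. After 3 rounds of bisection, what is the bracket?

[-2.5, -2.375]

midpoint -2.5: f = 2.875 > 0 → [-2.5, -2]
midpoint -2.25: f = -3.578125 < 0 → [-2.5, -2.25]
midpoint -2.375: f = -0.623047 < 0 → [-2.5, -2.375]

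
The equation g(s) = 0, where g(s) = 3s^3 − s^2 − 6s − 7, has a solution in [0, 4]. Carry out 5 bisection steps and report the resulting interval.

s = 2 gives g = 1, positive; keep [0, 2]
s = 1 gives g = -11, negative; keep [1, 2]
s = 1.5 gives g = -8.125, negative; keep [1.5, 2]
s = 1.75 gives g = -4.4844, negative; keep [1.75, 2]
s = 1.875 gives g = -1.9902, negative; keep [1.875, 2]

[1.875, 2]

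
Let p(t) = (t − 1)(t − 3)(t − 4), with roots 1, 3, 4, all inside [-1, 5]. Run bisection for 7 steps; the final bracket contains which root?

midpoint 2: p = 2 > 0 → [-1, 2]
midpoint 0.5: p = -4.375 < 0 → [0.5, 2]
midpoint 1.25: p = 1.203125 > 0 → [0.5, 1.25]
midpoint 0.875: p = -0.8301 < 0 → [0.875, 1.25]
midpoint 1.0625: p = 0.3557 > 0 → [0.875, 1.0625]
midpoint 0.96875: p = -0.1924 < 0 → [0.96875, 1.0625]
midpoint 1.015625: p = 0.0925 > 0 → [0.96875, 1.015625]

1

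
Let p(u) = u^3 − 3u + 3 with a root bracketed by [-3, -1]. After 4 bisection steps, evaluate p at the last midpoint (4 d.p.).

m = -2, p(m) = 1 (+); new bracket [-3, -2]
m = -2.5, p(m) = -5.125 (−); new bracket [-2.5, -2]
m = -2.25, p(m) = -1.640625 (−); new bracket [-2.25, -2]
m = -2.125, p(m) = -0.2207 (−); new bracket [-2.125, -2]

-0.2207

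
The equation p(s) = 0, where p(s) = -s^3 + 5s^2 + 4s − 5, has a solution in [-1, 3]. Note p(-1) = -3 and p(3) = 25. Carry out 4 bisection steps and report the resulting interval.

[0.5, 0.75]

p(1) = 3 > 0, so the root lies in [-1, 1]
p(0) = -5 < 0, so the root lies in [0, 1]
p(0.5) = -1.875 < 0, so the root lies in [0.5, 1]
p(0.75) = 0.3906 > 0, so the root lies in [0.5, 0.75]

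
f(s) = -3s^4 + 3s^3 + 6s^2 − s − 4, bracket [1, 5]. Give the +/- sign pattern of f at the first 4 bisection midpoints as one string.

--++

f(3) = -115 < 0, so the root lies in [1, 3]
f(2) = -6 < 0, so the root lies in [1, 2]
f(1.5) = 2.9375 > 0, so the root lies in [1.5, 2]
f(1.75) = 0.5664 > 0, so the root lies in [1.75, 2]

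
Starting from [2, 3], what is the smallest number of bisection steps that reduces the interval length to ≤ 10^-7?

24

Width after n steps is 1/2^n. Need 2^n ≥ 1/10^-7 = 10000000.
2^23 = 8388608 < 10000000 ≤ 2^24 = 16777216, so n = 24.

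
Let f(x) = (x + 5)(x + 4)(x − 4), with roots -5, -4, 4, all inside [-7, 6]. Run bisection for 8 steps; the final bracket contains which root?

midpoint -0.5: f = -70.875 < 0 → [-0.5, 6]
midpoint 2.75: f = -65.390625 < 0 → [2.75, 6]
midpoint 4.375: f = 29.443359 > 0 → [2.75, 4.375]
midpoint 3.5625: f = -28.3298 < 0 → [3.5625, 4.375]
midpoint 3.96875: f = -2.2334 < 0 → [3.96875, 4.375]
midpoint 4.171875: f = 12.8823 > 0 → [3.96875, 4.171875]
midpoint 4.0703125: f = 5.1469 > 0 → [3.96875, 4.0703125]
midpoint 4.01953125: f = 1.4127 > 0 → [3.96875, 4.01953125]

4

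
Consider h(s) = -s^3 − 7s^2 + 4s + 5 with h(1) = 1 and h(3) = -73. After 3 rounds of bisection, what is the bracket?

midpoint 2: h = -23 < 0 → [1, 2]
midpoint 1.5: h = -8.125 < 0 → [1, 1.5]
midpoint 1.25: h = -2.890625 < 0 → [1, 1.25]

[1, 1.25]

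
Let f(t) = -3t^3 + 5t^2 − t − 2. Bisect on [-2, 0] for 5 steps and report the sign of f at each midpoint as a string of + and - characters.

++---

f(-1) = 7 > 0, so the root lies in [-1, 0]
f(-0.5) = 0.125 > 0, so the root lies in [-0.5, 0]
f(-0.25) = -1.390625 < 0, so the root lies in [-0.5, -0.25]
f(-0.375) = -0.7637 < 0, so the root lies in [-0.5, -0.375]
f(-0.4375) = -0.3542 < 0, so the root lies in [-0.5, -0.4375]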